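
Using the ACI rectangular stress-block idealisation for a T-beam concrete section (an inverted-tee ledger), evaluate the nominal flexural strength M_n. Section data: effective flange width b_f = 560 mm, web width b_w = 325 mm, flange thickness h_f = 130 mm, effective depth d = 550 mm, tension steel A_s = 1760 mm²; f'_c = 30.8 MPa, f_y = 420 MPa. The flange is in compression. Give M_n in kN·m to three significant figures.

M_n ≈ 388 kN·m

Tension: T = A_s f_y = 1760 × 420 = 739200 N.
Try a within the flange: a = T/(0.85 f'_c b_f) = 739200/(0.85 × 30.8 × 560) = 50.42 mm.
Since a = 50.42 ≤ h_f = 130 mm, the stress block lies entirely in the flange; analyse as a rectangular beam of width b_f.
M_n = T(d − a/2) = 739200 × (550 − 25.21) = 387.92 × 10⁶ N·mm.
M_n = 387.92 kN·m.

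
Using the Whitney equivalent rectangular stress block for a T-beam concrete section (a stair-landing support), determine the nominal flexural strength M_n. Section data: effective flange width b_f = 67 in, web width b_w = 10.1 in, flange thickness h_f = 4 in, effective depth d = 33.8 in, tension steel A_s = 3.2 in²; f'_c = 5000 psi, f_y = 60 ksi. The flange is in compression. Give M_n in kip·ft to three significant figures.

Tension: T = A_s f_y = 3.2 × 60 = 192 kips.
Try a within the flange: a = T/(0.85 f'_c b_f) = 192/(0.85 × 5 × 67) = 0.674 in.
Since a = 0.674 ≤ h_f = 4 in, the stress block lies entirely in the flange; analyse as a rectangular beam of width b_f.
M_n = T(d − a/2) = 192 × (33.8 − 0.337) = 6424.9 kip·in.
M_n = 6424.9/12 = 535.41 kip·ft.

M_n ≈ 535 kip·ft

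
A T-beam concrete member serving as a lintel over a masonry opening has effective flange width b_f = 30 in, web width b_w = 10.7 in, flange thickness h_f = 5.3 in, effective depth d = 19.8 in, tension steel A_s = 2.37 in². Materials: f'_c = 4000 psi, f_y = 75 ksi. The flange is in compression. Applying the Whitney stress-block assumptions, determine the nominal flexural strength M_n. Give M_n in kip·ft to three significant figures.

M_n ≈ 280 kip·ft

Tension: T = A_s f_y = 2.37 × 75 = 177.75 kips.
Try a within the flange: a = T/(0.85 f'_c b_f) = 177.75/(0.85 × 4 × 30) = 1.743 in.
Since a = 1.743 ≤ h_f = 5.3 in, the stress block lies entirely in the flange; analyse as a rectangular beam of width b_f.
M_n = T(d − a/2) = 177.75 × (19.8 − 0.8715) = 3364.5 kip·in.
M_n = 3364.5/12 = 280.38 kip·ft.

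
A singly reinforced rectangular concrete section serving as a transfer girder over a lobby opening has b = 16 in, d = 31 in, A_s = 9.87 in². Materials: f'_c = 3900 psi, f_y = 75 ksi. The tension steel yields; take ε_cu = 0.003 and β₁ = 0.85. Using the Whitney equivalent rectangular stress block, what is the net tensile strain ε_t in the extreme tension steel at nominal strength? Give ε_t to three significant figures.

a = A_s f_y/(0.85 f'_c b) = 13.956 in.
β₁ = 0.85, so c = a/β₁ = 13.956/0.85 = 16.419 in.
From the linear strain diagram with ε_cu = 0.003: ε_t = 0.003 (d − c)/c = 0.003 × (31 − 16.419)/16.419 = 0.00266.
ε_t < 0.004 — the section is over-reinforced for flexure under ACI limits.

ε_t ≈ 0.00266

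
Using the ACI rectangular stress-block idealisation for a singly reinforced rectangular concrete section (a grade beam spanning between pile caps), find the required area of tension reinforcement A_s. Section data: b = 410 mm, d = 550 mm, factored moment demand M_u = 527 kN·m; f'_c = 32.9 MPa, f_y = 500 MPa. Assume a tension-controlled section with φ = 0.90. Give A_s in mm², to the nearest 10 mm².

M_n = M_u/φ = 527/0.90 = 585.556 kN·m.
With M_n = 0.85 f'_c a b (d − a/2), solve the quadratic for a:
a = d − √(d² − 2M_n/(0.85 f'_c b)) = 550 − √(550² − 2 × 585.556×10⁶/(0.85 × 32.9 × 410)) = 102.39 mm.
A_s = 0.85 f'_c a b / f_y = 0.85 × 32.9 × 102.39 × 410 / 500 = 2347.9 mm².

A_s ≈ 2350 mm²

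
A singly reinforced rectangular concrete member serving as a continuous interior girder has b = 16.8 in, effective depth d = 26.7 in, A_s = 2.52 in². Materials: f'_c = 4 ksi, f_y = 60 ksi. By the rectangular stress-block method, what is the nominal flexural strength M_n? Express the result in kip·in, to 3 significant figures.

T = A_s f_y = 2.52 × 60 = 151.2 kips.
a = T/(0.85 f'_c b) = 151.2/(0.85 × 4 × 16.8) = 2.647 in.
M_n = T(d − a/2) = 151.2 × (26.7 − 1.3235) = 3836.9 kip·in.

M_n ≈ 3840 kip·in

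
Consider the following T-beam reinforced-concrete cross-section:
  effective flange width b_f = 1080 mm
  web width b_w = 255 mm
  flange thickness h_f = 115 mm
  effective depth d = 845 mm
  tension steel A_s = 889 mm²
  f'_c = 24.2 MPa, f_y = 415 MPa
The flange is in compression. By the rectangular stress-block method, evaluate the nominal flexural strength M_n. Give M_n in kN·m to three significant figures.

M_n ≈ 309 kN·m

Tension: T = A_s f_y = 889 × 415 = 368935 N.
Try a within the flange: a = T/(0.85 f'_c b_f) = 368935/(0.85 × 24.2 × 1080) = 16.61 mm.
Since a = 16.61 ≤ h_f = 115 mm, the stress block lies entirely in the flange; analyse as a rectangular beam of width b_f.
M_n = T(d − a/2) = 368935 × (845 − 8.305) = 308.69 × 10⁶ N·mm.
M_n = 308.69 kN·m.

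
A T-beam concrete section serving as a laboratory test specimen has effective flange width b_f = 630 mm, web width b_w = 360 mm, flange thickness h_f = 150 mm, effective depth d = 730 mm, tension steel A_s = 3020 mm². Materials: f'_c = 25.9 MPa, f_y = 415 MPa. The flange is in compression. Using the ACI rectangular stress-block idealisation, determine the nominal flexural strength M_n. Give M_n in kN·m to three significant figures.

M_n ≈ 858 kN·m

Tension: T = A_s f_y = 3020 × 415 = 1253300 N.
Try a within the flange: a = T/(0.85 f'_c b_f) = 1253300/(0.85 × 25.9 × 630) = 90.36 mm.
Since a = 90.36 ≤ h_f = 150 mm, the stress block lies entirely in the flange; analyse as a rectangular beam of width b_f.
M_n = T(d − a/2) = 1253300 × (730 − 45.18) = 858.28 × 10⁶ N·mm.
M_n = 858.28 kN·m.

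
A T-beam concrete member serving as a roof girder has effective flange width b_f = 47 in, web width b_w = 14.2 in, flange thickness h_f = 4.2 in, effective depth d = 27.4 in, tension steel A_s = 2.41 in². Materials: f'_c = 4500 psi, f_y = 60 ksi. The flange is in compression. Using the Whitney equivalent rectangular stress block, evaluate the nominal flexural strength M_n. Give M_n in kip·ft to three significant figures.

Tension: T = A_s f_y = 2.41 × 60 = 144.6 kips.
Try a within the flange: a = T/(0.85 f'_c b_f) = 144.6/(0.85 × 4.5 × 47) = 0.804 in.
Since a = 0.804 ≤ h_f = 4.2 in, the stress block lies entirely in the flange; analyse as a rectangular beam of width b_f.
M_n = T(d − a/2) = 144.6 × (27.4 − 0.402) = 3903.9 kip·in.
M_n = 3903.9/12 = 325.33 kip·ft.

M_n ≈ 325 kip·ft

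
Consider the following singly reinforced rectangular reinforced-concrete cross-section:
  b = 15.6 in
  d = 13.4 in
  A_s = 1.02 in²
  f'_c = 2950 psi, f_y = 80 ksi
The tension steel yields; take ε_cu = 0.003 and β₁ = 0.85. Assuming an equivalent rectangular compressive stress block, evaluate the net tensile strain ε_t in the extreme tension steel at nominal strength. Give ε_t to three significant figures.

a = A_s f_y/(0.85 f'_c b) = 2.086 in.
β₁ = 0.85, so c = a/β₁ = 2.086/0.85 = 2.454 in.
From the linear strain diagram with ε_cu = 0.003: ε_t = 0.003 (d − c)/c = 0.003 × (13.4 − 2.454)/2.454 = 0.0134.
Since ε_t ≥ 0.005, the section is tension-controlled.

ε_t ≈ 0.0134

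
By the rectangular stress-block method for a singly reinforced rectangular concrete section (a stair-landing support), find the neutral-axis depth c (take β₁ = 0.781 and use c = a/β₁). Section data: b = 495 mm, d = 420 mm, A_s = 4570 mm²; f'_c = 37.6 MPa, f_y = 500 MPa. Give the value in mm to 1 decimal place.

T = A_s f_y = 4570 × 500 = 2285000 N = 2285 kN.
Setting C = 0.85 f'_c a b equal to T: a = 2285000/(0.85 × 37.6 × 495) = 144.436 mm.
With β₁ = 0.781, c = a/β₁ = 144.436/0.781 = 184.9 mm.

c ≈ 184.9 mm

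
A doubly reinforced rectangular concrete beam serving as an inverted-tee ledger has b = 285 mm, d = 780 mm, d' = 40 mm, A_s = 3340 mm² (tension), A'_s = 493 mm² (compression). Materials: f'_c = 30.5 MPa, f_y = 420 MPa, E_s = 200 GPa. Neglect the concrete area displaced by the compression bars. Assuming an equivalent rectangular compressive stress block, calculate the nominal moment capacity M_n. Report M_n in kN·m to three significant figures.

Assume both tension and compression steel yield.
Net tension couple steel: A_s − A'_s = 2847 mm².
a = (A_s − A'_s) f_y / (0.85 f'_c b) = 1195740/(0.85 × 30.5 × 285) = 161.84 mm.
c = a/β₁ = 161.84/0.832 = 194.52 mm; ε'_s = 0.003(c − d')/c = 0.0024 ≥ f_y/E_s = 0.0021, so compression steel does yield.
M_n = (A_s − A'_s) f_y (d − a/2) + A'_s f_y (d − d') = [1195740 × (780 − 80.92) + 207060 × (780 − 40)] × 10⁻⁶ = 835.92 + 153.22 = 989.14 kN·m.

M_n ≈ 989 kN·m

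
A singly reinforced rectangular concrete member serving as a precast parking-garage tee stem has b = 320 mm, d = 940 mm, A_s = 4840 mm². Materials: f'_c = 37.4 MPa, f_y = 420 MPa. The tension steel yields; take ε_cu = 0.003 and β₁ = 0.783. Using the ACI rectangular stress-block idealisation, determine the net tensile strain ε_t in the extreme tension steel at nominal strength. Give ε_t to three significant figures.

ε_t ≈ 0.00805

a = A_s f_y/(0.85 f'_c b) = 199.83 mm.
β₁ = 0.783, so c = a/β₁ = 199.83/0.783 = 255.21 mm.
From the linear strain diagram with ε_cu = 0.003: ε_t = 0.003 (d − c)/c = 0.003 × (940 − 255.21)/255.21 = 0.00805.
Since ε_t ≥ 0.005, the section is tension-controlled.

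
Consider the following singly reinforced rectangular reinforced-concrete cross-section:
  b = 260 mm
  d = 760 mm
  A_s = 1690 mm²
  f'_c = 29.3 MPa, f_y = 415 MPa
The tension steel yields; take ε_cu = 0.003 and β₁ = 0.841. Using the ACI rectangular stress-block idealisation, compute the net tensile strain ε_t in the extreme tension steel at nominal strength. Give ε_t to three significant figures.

a = A_s f_y/(0.85 f'_c b) = 108.31 mm.
β₁ = 0.841, so c = a/β₁ = 108.31/0.841 = 128.79 mm.
From the linear strain diagram with ε_cu = 0.003: ε_t = 0.003 (d − c)/c = 0.003 × (760 − 128.79)/128.79 = 0.0147.
Since ε_t ≥ 0.005, the section is tension-controlled.

ε_t ≈ 0.0147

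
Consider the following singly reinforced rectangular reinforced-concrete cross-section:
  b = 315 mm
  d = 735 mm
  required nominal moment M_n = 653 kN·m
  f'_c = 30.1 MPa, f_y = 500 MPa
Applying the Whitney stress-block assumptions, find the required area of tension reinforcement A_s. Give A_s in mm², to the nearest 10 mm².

With M_n = 0.85 f'_c a b (d − a/2), solve the quadratic for a:
a = d − √(d² − 2M_n/(0.85 f'_c b)) = 735 − √(735² − 2 × 653×10⁶/(0.85 × 30.1 × 315)) = 120.04 mm.
A_s = 0.85 f'_c a b / f_y = 0.85 × 30.1 × 120.04 × 315 / 500 = 1934.9 mm².

A_s ≈ 1930 mm²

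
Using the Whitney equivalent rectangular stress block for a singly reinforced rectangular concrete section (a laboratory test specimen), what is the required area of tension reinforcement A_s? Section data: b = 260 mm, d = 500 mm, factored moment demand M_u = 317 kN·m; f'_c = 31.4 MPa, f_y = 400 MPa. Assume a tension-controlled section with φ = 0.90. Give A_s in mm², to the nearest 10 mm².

M_n = M_u/φ = 317/0.90 = 352.222 kN·m.
With M_n = 0.85 f'_c a b (d − a/2), solve the quadratic for a:
a = d − √(d² − 2M_n/(0.85 f'_c b)) = 500 − √(500² − 2 × 352.222×10⁶/(0.85 × 31.4 × 260)) = 114.66 mm.
A_s = 0.85 f'_c a b / f_y = 0.85 × 31.4 × 114.66 × 260 / 400 = 1989.2 mm².

A_s ≈ 1990 mm²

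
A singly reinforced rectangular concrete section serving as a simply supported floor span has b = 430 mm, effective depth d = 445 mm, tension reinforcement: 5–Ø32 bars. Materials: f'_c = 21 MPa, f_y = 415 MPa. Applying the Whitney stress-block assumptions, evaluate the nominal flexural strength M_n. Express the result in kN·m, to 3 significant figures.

A_s = 5 × 804 = 4020 mm².
T = A_s f_y = 4020 × 415 = 1668300 N = 1668.3 kN.
From C = T: a = T/(0.85 f'_c b) = 1668300/(0.85 × 21 × 430) = 217.35 mm.
M_n = T(d − a/2) = 1668.3 kN × (445 − 108.675) mm = 561.09 kN·m.

M_n ≈ 561 kN·m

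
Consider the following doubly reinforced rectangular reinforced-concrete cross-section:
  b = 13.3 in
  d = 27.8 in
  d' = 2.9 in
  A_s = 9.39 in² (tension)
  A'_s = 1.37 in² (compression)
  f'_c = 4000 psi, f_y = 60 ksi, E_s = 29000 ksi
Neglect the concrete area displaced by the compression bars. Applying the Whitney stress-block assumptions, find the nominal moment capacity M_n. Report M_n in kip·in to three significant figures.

Assume both steels yield.
a = (A_s − A'_s) f_y/(0.85 f'_c b) = (9.39 − 1.37) × 60/(0.85 × 4 × 13.3) = 10.641 in.
c = a/β₁ = 10.641/0.85 = 12.519 in; ε'_s = 0.003(c − d')/c = 0.0023 ≥ ε_y = 0.0021, so the compression steel yields.
M_n = (A_s − A'_s) f_y (d − a/2) + A'_s f_y (d − d') = 481.2 × (27.8 − 5.3205) + 82.2 × (27.8 − 2.9) = 10817.1 + 2046.8 = 12863.9 kip·in.

M_n ≈ 12900 kip·in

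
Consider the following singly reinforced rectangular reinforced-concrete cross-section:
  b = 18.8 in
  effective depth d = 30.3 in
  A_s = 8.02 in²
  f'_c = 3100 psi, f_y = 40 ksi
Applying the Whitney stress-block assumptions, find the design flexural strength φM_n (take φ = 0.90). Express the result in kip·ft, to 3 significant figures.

T = A_s f_y = 8.02 × 40 = 320.8 kips.
a = T/(0.85 f'_c b) = 320.8/(0.85 × 3.1 × 18.8) = 6.476 in.
M_n = T(d − a/2) = 320.8 × (30.3 − 3.238) = 8681.5 kip·in = 8681.5/12 = 723.46 kip·ft.
φM_n = 0.90 × 723.46 = 651.11 kip·ft.

φM_n ≈ 651 kip·ft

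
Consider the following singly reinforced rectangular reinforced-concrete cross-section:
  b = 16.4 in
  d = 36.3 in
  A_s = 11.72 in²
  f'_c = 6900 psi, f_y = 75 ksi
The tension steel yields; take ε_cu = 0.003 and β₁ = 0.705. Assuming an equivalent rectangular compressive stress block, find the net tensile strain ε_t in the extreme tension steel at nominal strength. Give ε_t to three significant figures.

ε_t ≈ 0.00540

a = A_s f_y/(0.85 f'_c b) = 9.139 in.
β₁ = 0.705, so c = a/β₁ = 9.139/0.705 = 12.963 in.
From the linear strain diagram with ε_cu = 0.003: ε_t = 0.003 (d − c)/c = 0.003 × (36.3 − 12.963)/12.963 = 0.00540.
Since ε_t ≥ 0.005, the section is tension-controlled.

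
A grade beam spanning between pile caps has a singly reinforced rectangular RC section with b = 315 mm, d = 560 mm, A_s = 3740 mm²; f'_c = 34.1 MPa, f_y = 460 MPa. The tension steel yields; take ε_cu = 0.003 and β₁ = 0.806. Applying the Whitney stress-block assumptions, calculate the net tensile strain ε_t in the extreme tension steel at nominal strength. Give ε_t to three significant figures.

ε_t ≈ 0.00419

a = A_s f_y/(0.85 f'_c b) = 188.43 mm.
β₁ = 0.806, so c = a/β₁ = 188.43/0.806 = 233.78 mm.
From the linear strain diagram with ε_cu = 0.003: ε_t = 0.003 (d − c)/c = 0.003 × (560 − 233.78)/233.78 = 0.00419.
ε_t is between 0.004 and 0.005 — transition zone.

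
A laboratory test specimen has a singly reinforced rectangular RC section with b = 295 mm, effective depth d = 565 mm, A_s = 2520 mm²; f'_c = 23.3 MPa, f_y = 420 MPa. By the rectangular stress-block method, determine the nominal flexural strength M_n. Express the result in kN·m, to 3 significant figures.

M_n ≈ 502 kN·m

T = A_s f_y = 2520 × 420 = 1058400 N = 1058.4 kN.
From C = T: a = T/(0.85 f'_c b) = 1058400/(0.85 × 23.3 × 295) = 181.16 mm.
M_n = T(d − a/2) = 1058.4 kN × (565 − 90.58) mm = 502.13 kN·m.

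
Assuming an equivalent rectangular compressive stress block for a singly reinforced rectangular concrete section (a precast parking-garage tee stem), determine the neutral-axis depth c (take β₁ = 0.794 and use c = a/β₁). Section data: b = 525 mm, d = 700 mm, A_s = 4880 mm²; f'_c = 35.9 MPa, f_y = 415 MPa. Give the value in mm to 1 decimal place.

c ≈ 159.2 mm

T = A_s f_y = 4880 × 415 = 2025200 N = 2025.2 kN.
Setting C = 0.85 f'_c a b equal to T: a = 2025200/(0.85 × 35.9 × 525) = 126.414 mm.
With β₁ = 0.794, c = a/β₁ = 126.414/0.794 = 159.2 mm.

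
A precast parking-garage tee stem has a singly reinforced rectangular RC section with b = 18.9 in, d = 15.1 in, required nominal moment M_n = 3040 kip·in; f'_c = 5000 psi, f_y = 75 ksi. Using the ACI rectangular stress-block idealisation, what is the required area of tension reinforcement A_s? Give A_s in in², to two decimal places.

A_s ≈ 2.95 in²

From M_n = 0.85 f'_c a b (d − a/2):
a = d − √(d² − 2M_n/(0.85 f'_c b)) = 15.1 − √(15.1² − 2 × 3040/(0.85 × 5 × 18.9)) = 2.758 in.
A_s = 0.85 f'_c a b / f_y = 0.85 × 5 × 2.758 × 18.9 / 75 = 2.954 in².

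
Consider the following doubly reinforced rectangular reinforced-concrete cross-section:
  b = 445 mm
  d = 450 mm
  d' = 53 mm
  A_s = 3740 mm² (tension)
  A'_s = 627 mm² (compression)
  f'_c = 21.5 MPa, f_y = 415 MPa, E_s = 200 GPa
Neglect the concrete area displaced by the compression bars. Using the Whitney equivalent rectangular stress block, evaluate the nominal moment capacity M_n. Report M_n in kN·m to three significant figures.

Assume both tension and compression steel yield.
Net tension couple steel: A_s − A'_s = 3113 mm².
a = (A_s − A'_s) f_y / (0.85 f'_c b) = 1291895/(0.85 × 21.5 × 445) = 158.86 mm.
c = a/β₁ = 158.86/0.85 = 186.89 mm; ε'_s = 0.003(c − d')/c = 0.0021 ≥ f_y/E_s = 0.0021, so compression steel does yield.
M_n = (A_s − A'_s) f_y (d − a/2) + A'_s f_y (d − d') = [1291895 × (450 − 79.43) + 260205 × (450 − 53)] × 10⁻⁶ = 478.74 + 103.30 = 582.04 kN·m.

M_n ≈ 582 kN·m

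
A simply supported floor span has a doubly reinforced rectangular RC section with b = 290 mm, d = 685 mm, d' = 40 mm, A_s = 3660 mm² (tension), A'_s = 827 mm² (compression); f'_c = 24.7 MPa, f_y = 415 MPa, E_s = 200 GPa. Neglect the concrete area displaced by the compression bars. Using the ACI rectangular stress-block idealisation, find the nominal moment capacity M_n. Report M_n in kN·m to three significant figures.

Assume both tension and compression steel yield.
Net tension couple steel: A_s − A'_s = 2833 mm².
a = (A_s − A'_s) f_y / (0.85 f'_c b) = 1175695/(0.85 × 24.7 × 290) = 193.10 mm.
c = a/β₁ = 193.10/0.85 = 227.18 mm; ε'_s = 0.003(c − d')/c = 0.0025 ≥ f_y/E_s = 0.0021, so compression steel does yield.
M_n = (A_s − A'_s) f_y (d − a/2) + A'_s f_y (d − d') = [1175695 × (685 − 96.55) + 343205 × (685 − 40)] × 10⁻⁶ = 691.84 + 221.37 = 913.21 kN·m.

M_n ≈ 913 kN·m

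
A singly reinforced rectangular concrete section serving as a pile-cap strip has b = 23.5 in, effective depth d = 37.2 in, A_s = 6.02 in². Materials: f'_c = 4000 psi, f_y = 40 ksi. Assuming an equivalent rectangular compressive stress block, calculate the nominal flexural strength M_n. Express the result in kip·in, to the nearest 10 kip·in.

M_n ≈ 8590 kip·in

T = A_s f_y = 6.02 × 40 = 240.8 kips.
a = T/(0.85 f'_c b) = 240.8/(0.85 × 4 × 23.5) = 3.014 in.
M_n = T(d − a/2) = 240.8 × (37.2 − 1.507) = 8594.9 kip·in.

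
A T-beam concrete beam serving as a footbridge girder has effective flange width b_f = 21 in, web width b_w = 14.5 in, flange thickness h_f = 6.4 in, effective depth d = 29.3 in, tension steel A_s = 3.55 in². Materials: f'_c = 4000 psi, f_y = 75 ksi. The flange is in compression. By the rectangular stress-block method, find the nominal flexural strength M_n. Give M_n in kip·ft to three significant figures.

Tension: T = A_s f_y = 3.55 × 75 = 266.25 kips.
Try a within the flange: a = T/(0.85 f'_c b_f) = 266.25/(0.85 × 4 × 21) = 3.729 in.
Since a = 3.729 ≤ h_f = 6.4 in, the stress block lies entirely in the flange; analyse as a rectangular beam of width b_f.
M_n = T(d − a/2) = 266.25 × (29.3 − 1.8645) = 7304.7 kip·in.
M_n = 7304.7/12 = 608.73 kip·ft.

M_n ≈ 609 kip·ft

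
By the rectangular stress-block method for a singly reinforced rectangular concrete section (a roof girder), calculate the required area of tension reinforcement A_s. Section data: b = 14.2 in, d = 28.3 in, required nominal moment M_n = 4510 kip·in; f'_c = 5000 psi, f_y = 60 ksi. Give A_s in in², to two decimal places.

A_s ≈ 2.79 in²

From M_n = 0.85 f'_c a b (d − a/2):
a = d − √(d² − 2M_n/(0.85 f'_c b)) = 28.3 − √(28.3² − 2 × 4510/(0.85 × 5 × 14.2)) = 2.777 in.
A_s = 0.85 f'_c a b / f_y = 0.85 × 5 × 2.777 × 14.2 / 60 = 2.793 in².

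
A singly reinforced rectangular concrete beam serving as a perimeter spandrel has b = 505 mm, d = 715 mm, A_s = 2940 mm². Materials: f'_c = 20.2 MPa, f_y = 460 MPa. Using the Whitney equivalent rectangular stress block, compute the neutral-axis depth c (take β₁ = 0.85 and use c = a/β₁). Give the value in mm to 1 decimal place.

T = A_s f_y = 2940 × 460 = 1352400 N = 1352.4 kN.
Setting C = 0.85 f'_c a b equal to T: a = 1352400/(0.85 × 20.2 × 505) = 155.971 mm.
With β₁ = 0.85, c = a/β₁ = 155.971/0.85 = 183.5 mm.

c ≈ 183.5 mm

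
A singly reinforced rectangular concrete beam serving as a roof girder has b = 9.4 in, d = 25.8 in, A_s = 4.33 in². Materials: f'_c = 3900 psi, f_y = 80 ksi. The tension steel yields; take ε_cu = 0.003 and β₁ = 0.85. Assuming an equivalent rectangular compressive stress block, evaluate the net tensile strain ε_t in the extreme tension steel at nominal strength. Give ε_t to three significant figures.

ε_t ≈ 0.00292

a = A_s f_y/(0.85 f'_c b) = 11.116 in.
β₁ = 0.85, so c = a/β₁ = 11.116/0.85 = 13.078 in.
From the linear strain diagram with ε_cu = 0.003: ε_t = 0.003 (d − c)/c = 0.003 × (25.8 − 13.078)/13.078 = 0.00292.
ε_t < 0.004 — the section is over-reinforced for flexure under ACI limits.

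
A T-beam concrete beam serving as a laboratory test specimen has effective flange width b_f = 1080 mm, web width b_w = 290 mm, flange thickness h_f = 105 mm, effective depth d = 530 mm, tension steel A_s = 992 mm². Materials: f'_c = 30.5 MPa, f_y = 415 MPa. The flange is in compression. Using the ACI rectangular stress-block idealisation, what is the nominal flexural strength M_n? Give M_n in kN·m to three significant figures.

Tension: T = A_s f_y = 992 × 415 = 411680 N.
Try a within the flange: a = T/(0.85 f'_c b_f) = 411680/(0.85 × 30.5 × 1080) = 14.70 mm.
Since a = 14.70 ≤ h_f = 105 mm, the stress block lies entirely in the flange; analyse as a rectangular beam of width b_f.
M_n = T(d − a/2) = 411680 × (530 − 7.35) = 215.16 × 10⁶ N·mm.
M_n = 215.16 kN·m.

M_n ≈ 215 kN·m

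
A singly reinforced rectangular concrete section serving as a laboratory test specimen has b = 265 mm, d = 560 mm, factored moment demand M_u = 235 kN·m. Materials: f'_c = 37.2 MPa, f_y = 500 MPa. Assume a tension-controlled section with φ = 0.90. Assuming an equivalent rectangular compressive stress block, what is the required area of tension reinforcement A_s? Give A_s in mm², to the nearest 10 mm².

M_n = M_u/φ = 235/0.90 = 261.111 kN·m.
With M_n = 0.85 f'_c a b (d − a/2), solve the quadratic for a:
a = d − √(d² − 2M_n/(0.85 f'_c b)) = 560 − √(560² − 2 × 261.111×10⁶/(0.85 × 37.2 × 265)) = 58.72 mm.
A_s = 0.85 f'_c a b / f_y = 0.85 × 37.2 × 58.72 × 265 / 500 = 984.1 mm².

A_s ≈ 980 mm²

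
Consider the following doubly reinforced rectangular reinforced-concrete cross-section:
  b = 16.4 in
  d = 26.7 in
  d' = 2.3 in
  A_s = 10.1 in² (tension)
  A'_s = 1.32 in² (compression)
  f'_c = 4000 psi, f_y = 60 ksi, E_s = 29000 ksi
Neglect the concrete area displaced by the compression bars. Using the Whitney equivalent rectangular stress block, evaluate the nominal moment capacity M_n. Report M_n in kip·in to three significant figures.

M_n ≈ 13500 kip·in

Assume both steels yield.
a = (A_s − A'_s) f_y/(0.85 f'_c b) = (10.1 − 1.32) × 60/(0.85 × 4 × 16.4) = 9.448 in.
c = a/β₁ = 9.448/0.85 = 11.115 in; ε'_s = 0.003(c − d')/c = 0.0024 ≥ ε_y = 0.0021, so the compression steel yields.
M_n = (A_s − A'_s) f_y (d − a/2) + A'_s f_y (d − d') = 526.8 × (26.7 − 4.724) + 79.2 × (26.7 − 2.3) = 11577.0 + 1932.5 = 13509.5 kip·in.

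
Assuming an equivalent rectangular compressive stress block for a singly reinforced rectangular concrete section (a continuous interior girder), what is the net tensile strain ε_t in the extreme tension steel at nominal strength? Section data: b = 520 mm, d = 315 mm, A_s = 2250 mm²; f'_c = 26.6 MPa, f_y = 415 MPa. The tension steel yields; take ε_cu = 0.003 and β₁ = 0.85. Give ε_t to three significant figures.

a = A_s f_y/(0.85 f'_c b) = 79.42 mm.
β₁ = 0.85, so c = a/β₁ = 79.42/0.85 = 93.44 mm.
From the linear strain diagram with ε_cu = 0.003: ε_t = 0.003 (d − c)/c = 0.003 × (315 − 93.44)/93.44 = 0.00711.
Since ε_t ≥ 0.005, the section is tension-controlled.

ε_t ≈ 0.00711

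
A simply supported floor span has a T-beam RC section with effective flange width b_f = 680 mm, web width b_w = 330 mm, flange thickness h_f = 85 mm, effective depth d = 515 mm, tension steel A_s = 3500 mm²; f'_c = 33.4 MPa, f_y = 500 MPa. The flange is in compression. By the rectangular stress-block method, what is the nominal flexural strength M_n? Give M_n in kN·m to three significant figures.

Tension: T = A_s f_y = 3500 × 500 = 1750000 N.
Try a within the flange: a = T/(0.85 f'_c b_f) = 1750000/(0.85 × 33.4 × 680) = 90.65 mm.
a = 90.65 > h_f = 85 mm: the block extends into the web. Split into flange-overhang and web parts.
C_f = 0.85 f'_c (b_f − b_w) h_f = 0.85 × 33.4 × (680 − 330) × 85 = 844603 N.
Remaining web compression depth: a_w = (T − C_f)/(0.85 f'_c b_w) = (1750000 − 844603)/(0.85 × 33.4 × 330) = 96.64 mm.
M_n = C_f(d − h_f/2) + (T − C_f)(d − a_w/2) = 844603 × (515 − 42.5) + 905397 × (515 − 48.32) = 399.07 + 422.53 = 821.60 × 10⁶ N·mm.
M_n = 821.60 kN·m.

M_n ≈ 822 kN·m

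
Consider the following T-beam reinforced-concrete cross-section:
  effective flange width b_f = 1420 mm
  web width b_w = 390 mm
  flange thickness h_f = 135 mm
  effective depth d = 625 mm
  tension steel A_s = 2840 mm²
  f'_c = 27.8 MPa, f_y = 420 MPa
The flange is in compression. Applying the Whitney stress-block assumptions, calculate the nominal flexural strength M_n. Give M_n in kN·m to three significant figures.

Tension: T = A_s f_y = 2840 × 420 = 1192800 N.
Try a within the flange: a = T/(0.85 f'_c b_f) = 1192800/(0.85 × 27.8 × 1420) = 35.55 mm.
Since a = 35.55 ≤ h_f = 135 mm, the stress block lies entirely in the flange; analyse as a rectangular beam of width b_f.
M_n = T(d − a/2) = 1192800 × (625 − 17.775) = 724.30 × 10⁶ N·mm.
M_n = 724.30 kN·m.

M_n ≈ 724 kN·m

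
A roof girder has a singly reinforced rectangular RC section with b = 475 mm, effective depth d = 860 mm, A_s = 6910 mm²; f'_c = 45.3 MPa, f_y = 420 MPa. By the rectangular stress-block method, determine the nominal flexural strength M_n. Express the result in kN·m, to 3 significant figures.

T = A_s f_y = 6910 × 420 = 2902200 N = 2902.2 kN.
From C = T: a = T/(0.85 f'_c b) = 2902200/(0.85 × 45.3 × 475) = 158.68 mm.
M_n = T(d − a/2) = 2902.2 kN × (860 − 79.34) mm = 2265.63 kN·m.

M_n ≈ 2270 kN·m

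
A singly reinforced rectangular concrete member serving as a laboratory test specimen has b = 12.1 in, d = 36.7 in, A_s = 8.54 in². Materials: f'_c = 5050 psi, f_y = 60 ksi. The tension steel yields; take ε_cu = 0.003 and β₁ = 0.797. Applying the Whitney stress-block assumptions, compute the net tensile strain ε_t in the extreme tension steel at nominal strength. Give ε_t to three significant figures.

ε_t ≈ 0.00589

a = A_s f_y/(0.85 f'_c b) = 9.865 in.
β₁ = 0.797, so c = a/β₁ = 9.865/0.797 = 12.378 in.
From the linear strain diagram with ε_cu = 0.003: ε_t = 0.003 (d − c)/c = 0.003 × (36.7 − 12.378)/12.378 = 0.00589.
Since ε_t ≥ 0.005, the section is tension-controlled.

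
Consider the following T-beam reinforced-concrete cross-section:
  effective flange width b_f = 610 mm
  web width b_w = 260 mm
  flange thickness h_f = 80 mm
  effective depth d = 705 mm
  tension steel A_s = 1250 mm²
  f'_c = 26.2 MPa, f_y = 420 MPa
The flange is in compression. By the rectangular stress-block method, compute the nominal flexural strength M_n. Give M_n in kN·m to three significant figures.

M_n ≈ 360 kN·m

Tension: T = A_s f_y = 1250 × 420 = 525000 N.
Try a within the flange: a = T/(0.85 f'_c b_f) = 525000/(0.85 × 26.2 × 610) = 38.65 mm.
Since a = 38.65 ≤ h_f = 80 mm, the stress block lies entirely in the flange; analyse as a rectangular beam of width b_f.
M_n = T(d − a/2) = 525000 × (705 − 19.325) = 359.98 × 10⁶ N·mm.
M_n = 359.98 kN·m.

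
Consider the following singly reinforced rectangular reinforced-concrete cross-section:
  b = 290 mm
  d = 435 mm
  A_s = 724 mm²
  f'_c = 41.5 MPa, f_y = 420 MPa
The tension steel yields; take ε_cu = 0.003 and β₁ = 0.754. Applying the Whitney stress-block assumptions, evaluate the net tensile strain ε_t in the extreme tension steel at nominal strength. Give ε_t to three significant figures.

ε_t ≈ 0.0301

a = A_s f_y/(0.85 f'_c b) = 29.73 mm.
β₁ = 0.754, so c = a/β₁ = 29.73/0.754 = 39.43 mm.
From the linear strain diagram with ε_cu = 0.003: ε_t = 0.003 (d − c)/c = 0.003 × (435 − 39.43)/39.43 = 0.0301.
Since ε_t ≥ 0.005, the section is tension-controlled.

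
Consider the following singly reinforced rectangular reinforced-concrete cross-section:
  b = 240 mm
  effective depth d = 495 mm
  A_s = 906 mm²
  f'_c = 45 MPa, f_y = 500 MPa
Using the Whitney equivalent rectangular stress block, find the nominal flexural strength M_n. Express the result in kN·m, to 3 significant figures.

T = A_s f_y = 906 × 500 = 453000 N = 453 kN.
From C = T: a = T/(0.85 f'_c b) = 453000/(0.85 × 45 × 240) = 49.35 mm.
M_n = T(d − a/2) = 453 kN × (495 − 24.675) mm = 213.06 kN·m.

M_n ≈ 213 kN·m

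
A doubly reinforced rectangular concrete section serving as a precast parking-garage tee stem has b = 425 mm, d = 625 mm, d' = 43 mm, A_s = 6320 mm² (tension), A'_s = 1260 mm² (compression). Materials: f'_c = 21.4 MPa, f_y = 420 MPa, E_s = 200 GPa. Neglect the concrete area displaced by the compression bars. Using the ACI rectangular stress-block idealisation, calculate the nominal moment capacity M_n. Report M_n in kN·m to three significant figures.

M_n ≈ 1340 kN·m

Assume both tension and compression steel yield.
Net tension couple steel: A_s − A'_s = 5060 mm².
a = (A_s − A'_s) f_y / (0.85 f'_c b) = 2125200/(0.85 × 21.4 × 425) = 274.90 mm.
c = a/β₁ = 274.90/0.85 = 323.41 mm; ε'_s = 0.003(c − d')/c = 0.0026 ≥ f_y/E_s = 0.0021, so compression steel does yield.
M_n = (A_s − A'_s) f_y (d − a/2) + A'_s f_y (d − d') = [2125200 × (625 − 137.45) + 529200 × (625 − 43)] × 10⁻⁶ = 1036.14 + 307.99 = 1344.13 kN·m.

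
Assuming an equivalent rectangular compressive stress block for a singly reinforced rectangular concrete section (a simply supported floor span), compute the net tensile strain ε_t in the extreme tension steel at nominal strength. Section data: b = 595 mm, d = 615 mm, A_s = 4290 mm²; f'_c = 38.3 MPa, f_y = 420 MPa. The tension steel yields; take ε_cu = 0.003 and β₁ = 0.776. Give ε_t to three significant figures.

a = A_s f_y/(0.85 f'_c b) = 93.02 mm.
β₁ = 0.776, so c = a/β₁ = 93.02/0.776 = 119.87 mm.
From the linear strain diagram with ε_cu = 0.003: ε_t = 0.003 (d − c)/c = 0.003 × (615 − 119.87)/119.87 = 0.0124.
Since ε_t ≥ 0.005, the section is tension-controlled.

ε_t ≈ 0.0124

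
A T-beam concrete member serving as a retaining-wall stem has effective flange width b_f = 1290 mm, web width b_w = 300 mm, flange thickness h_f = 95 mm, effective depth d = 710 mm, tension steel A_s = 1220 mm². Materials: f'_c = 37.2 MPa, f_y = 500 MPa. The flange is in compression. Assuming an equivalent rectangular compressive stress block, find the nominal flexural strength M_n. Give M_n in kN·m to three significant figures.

M_n ≈ 429 kN·m

Tension: T = A_s f_y = 1220 × 500 = 610000 N.
Try a within the flange: a = T/(0.85 f'_c b_f) = 610000/(0.85 × 37.2 × 1290) = 14.95 mm.
Since a = 14.95 ≤ h_f = 95 mm, the stress block lies entirely in the flange; analyse as a rectangular beam of width b_f.
M_n = T(d − a/2) = 610000 × (710 − 7.475) = 428.54 × 10⁶ N·mm.
M_n = 428.54 kN·m.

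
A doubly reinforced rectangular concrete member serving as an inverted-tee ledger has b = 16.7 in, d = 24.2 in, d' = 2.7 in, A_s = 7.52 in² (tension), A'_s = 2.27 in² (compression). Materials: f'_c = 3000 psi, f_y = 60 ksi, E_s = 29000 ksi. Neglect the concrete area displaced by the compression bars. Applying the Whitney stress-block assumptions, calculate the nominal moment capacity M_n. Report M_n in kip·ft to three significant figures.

M_n ≈ 782 kip·ft

Assume both steels yield.
a = (A_s − A'_s) f_y/(0.85 f'_c b) = (7.52 − 2.27) × 60/(0.85 × 3 × 16.7) = 7.397 in.
c = a/β₁ = 7.397/0.85 = 8.702 in; ε'_s = 0.003(c − d')/c = 0.0021 ≥ ε_y = 0.0021, so the compression steel yields.
M_n = (A_s − A'_s) f_y (d − a/2) + A'_s f_y (d − d') = 315 × (24.2 − 3.6985) + 136.2 × (24.2 − 2.7) = 6458.0 + 2928.3 = 9386.3 kip·in = 9386.3/12 = 782.19 kip·ft.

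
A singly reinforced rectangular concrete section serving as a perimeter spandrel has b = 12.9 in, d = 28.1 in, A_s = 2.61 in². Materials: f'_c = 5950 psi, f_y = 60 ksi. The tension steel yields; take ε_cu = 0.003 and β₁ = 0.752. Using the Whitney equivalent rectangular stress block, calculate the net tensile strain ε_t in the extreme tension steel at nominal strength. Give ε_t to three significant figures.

a = A_s f_y/(0.85 f'_c b) = 2.400 in.
β₁ = 0.752, so c = a/β₁ = 2.400/0.752 = 3.191 in.
From the linear strain diagram with ε_cu = 0.003: ε_t = 0.003 (d − c)/c = 0.003 × (28.1 − 3.191)/3.191 = 0.0234.
Since ε_t ≥ 0.005, the section is tension-controlled.

ε_t ≈ 0.0234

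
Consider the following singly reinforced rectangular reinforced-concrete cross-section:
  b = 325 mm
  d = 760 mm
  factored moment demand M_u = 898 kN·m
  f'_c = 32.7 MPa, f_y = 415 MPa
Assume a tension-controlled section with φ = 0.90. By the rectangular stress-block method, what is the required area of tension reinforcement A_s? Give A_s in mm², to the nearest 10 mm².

M_n = M_u/φ = 898/0.90 = 997.778 kN·m.
With M_n = 0.85 f'_c a b (d − a/2), solve the quadratic for a:
a = d − √(d² − 2M_n/(0.85 f'_c b)) = 760 − √(760² − 2 × 997.778×10⁶/(0.85 × 32.7 × 325)) = 162.76 mm.
A_s = 0.85 f'_c a b / f_y = 0.85 × 32.7 × 162.76 × 325 / 415 = 3542.8 mm².

A_s ≈ 3540 mm²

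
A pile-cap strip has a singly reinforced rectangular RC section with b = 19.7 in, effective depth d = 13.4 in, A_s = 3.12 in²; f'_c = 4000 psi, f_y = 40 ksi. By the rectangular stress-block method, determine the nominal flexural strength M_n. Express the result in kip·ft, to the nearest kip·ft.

M_n ≈ 130 kip·ft

T = A_s f_y = 3.12 × 40 = 124.8 kips.
a = T/(0.85 f'_c b) = 124.8/(0.85 × 4 × 19.7) = 1.863 in.
M_n = T(d − a/2) = 124.8 × (13.4 − 0.9315) = 1556.1 kip·in = 1556.1/12 = 129.68 kip·ft.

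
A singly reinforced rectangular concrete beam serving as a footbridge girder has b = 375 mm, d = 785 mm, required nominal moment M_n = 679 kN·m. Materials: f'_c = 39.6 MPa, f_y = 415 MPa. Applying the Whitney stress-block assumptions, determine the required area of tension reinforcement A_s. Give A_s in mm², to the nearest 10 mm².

A_s ≈ 2180 mm²

With M_n = 0.85 f'_c a b (d − a/2), solve the quadratic for a:
a = d − √(d² − 2M_n/(0.85 f'_c b)) = 785 − √(785² − 2 × 679×10⁶/(0.85 × 39.6 × 375)) = 71.81 mm.
A_s = 0.85 f'_c a b / f_y = 0.85 × 39.6 × 71.81 × 375 / 415 = 2184.1 mm².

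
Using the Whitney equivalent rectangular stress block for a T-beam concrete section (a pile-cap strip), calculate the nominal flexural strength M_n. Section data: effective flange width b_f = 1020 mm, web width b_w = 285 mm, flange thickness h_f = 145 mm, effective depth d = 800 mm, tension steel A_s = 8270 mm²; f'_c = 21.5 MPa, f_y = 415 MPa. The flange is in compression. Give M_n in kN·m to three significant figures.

Tension: T = A_s f_y = 8270 × 415 = 3432050 N.
Try a within the flange: a = T/(0.85 f'_c b_f) = 3432050/(0.85 × 21.5 × 1020) = 184.12 mm.
a = 184.12 > h_f = 145 mm: the block extends into the web. Split into flange-overhang and web parts.
C_f = 0.85 f'_c (b_f − b_w) h_f = 0.85 × 21.5 × (1020 − 285) × 145 = 1947658 N.
Remaining web compression depth: a_w = (T − C_f)/(0.85 f'_c b_w) = (3432050 − 1947658)/(0.85 × 21.5 × 285) = 285.00 mm.
M_n = C_f(d − h_f/2) + (T − C_f)(d − a_w/2) = 1947658 × (800 − 72.5) + 1484392 × (800 − 142.5) = 1416.92 + 975.99 = 2392.91 × 10⁶ N·mm.
M_n = 2392.91 kN·m.

M_n ≈ 2390 kN·m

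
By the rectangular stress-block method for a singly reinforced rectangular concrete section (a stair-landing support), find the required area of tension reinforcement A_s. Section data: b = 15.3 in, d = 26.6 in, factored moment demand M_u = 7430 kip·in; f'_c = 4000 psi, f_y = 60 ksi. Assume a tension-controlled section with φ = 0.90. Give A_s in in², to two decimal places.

M_n = M_u/φ = 7430/0.90 = 8255.56 kip·in.
From M_n = 0.85 f'_c a b (d − a/2):
a = d − √(d² − 2M_n/(0.85 f'_c b)) = 26.6 − √(26.6² − 2 × 8255.56/(0.85 × 4 × 15.3)) = 6.848 in.
A_s = 0.85 f'_c a b / f_y = 0.85 × 4 × 6.848 × 15.3 / 60 = 5.937 in².

A_s ≈ 5.94 in²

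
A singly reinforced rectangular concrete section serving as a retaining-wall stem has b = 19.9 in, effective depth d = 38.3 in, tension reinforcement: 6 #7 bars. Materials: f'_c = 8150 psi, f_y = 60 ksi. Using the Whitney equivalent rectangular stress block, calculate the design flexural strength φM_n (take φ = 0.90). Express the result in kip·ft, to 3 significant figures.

φM_n ≈ 608 kip·ft

A_s = 6 × 0.6 = 3.6 in².
T = A_s f_y = 3.6 × 60 = 216 kips.
a = T/(0.85 f'_c b) = 216/(0.85 × 8.15 × 19.9) = 1.567 in.
M_n = T(d − a/2) = 216 × (38.3 − 0.7835) = 8103.6 kip·in = 8103.6/12 = 675.30 kip·ft.
φM_n = 0.90 × 675.30 = 607.77 kip·ft.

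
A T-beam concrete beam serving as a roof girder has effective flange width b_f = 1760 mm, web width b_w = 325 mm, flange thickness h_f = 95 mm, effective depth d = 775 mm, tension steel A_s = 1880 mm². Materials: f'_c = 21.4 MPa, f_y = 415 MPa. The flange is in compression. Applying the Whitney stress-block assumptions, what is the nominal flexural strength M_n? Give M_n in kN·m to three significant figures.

Tension: T = A_s f_y = 1880 × 415 = 780200 N.
Try a within the flange: a = T/(0.85 f'_c b_f) = 780200/(0.85 × 21.4 × 1760) = 24.37 mm.
Since a = 24.37 ≤ h_f = 95 mm, the stress block lies entirely in the flange; analyse as a rectangular beam of width b_f.
M_n = T(d − a/2) = 780200 × (775 − 12.185) = 595.15 × 10⁶ N·mm.
M_n = 595.15 kN·m.

M_n ≈ 595 kN·m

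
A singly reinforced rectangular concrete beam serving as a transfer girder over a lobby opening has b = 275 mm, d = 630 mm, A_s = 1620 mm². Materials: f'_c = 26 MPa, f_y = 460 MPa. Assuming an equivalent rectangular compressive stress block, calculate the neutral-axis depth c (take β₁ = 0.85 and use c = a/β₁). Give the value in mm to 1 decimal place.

T = A_s f_y = 1620 × 460 = 745200 N = 745.2 kN.
Setting C = 0.85 f'_c a b equal to T: a = 745200/(0.85 × 26 × 275) = 122.616 mm.
With β₁ = 0.85, c = a/β₁ = 122.616/0.85 = 144.3 mm.

c ≈ 144.3 mm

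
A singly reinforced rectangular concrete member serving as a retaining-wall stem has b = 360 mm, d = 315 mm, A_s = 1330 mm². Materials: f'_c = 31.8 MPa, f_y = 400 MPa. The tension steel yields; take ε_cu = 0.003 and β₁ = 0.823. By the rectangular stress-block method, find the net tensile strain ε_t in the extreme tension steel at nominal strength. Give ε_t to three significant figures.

ε_t ≈ 0.0112

a = A_s f_y/(0.85 f'_c b) = 54.67 mm.
β₁ = 0.823, so c = a/β₁ = 54.67/0.823 = 66.43 mm.
From the linear strain diagram with ε_cu = 0.003: ε_t = 0.003 (d − c)/c = 0.003 × (315 − 66.43)/66.43 = 0.0112.
Since ε_t ≥ 0.005, the section is tension-controlled.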